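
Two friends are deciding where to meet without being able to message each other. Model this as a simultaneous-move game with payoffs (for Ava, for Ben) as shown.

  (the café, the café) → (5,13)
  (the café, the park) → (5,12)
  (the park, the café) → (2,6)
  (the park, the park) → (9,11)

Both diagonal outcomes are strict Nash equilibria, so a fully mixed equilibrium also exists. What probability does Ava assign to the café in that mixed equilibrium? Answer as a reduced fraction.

Ava's mix p on the café must make Ben indifferent between the café and the park.
Ben's payoff from the café: 13p + 6(1−p). From the park: 12p + 11(1−p).
Set equal: 1p = 5(1−p) → p = 5/6.

5/6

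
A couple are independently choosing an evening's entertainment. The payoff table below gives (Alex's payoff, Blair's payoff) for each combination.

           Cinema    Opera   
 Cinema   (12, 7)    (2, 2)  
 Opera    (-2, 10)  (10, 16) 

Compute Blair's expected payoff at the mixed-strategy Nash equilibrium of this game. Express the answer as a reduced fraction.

92/11

Alex mixes with probability p on Cinema, chosen so Blair is indifferent: 7p + 10(1−p) = 2p + 16(1−p) gives p = 6/11.
Blair's expected payoff is 7·6/11 + 10·5/11 = 92/11.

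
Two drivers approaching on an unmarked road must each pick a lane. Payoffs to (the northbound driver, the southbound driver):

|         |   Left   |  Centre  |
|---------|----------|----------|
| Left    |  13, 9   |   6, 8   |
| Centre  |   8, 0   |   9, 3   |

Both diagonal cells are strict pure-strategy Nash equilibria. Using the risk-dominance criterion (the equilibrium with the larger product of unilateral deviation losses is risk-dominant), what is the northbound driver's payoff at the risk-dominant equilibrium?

At both Left: the northbound driver loses 13 − 8 = 5 by deviating; the southbound driver loses 9 − 8 = 1. Product = 5·1 = 5.
At both Centre: the northbound driver loses 9 − 6 = 3 by deviating; the southbound driver loses 3 − 0 = 3. Product = 3·3 = 9.
9 > 5, so both Centre is risk-dominant. The northbound driver's payoff there is 9.

9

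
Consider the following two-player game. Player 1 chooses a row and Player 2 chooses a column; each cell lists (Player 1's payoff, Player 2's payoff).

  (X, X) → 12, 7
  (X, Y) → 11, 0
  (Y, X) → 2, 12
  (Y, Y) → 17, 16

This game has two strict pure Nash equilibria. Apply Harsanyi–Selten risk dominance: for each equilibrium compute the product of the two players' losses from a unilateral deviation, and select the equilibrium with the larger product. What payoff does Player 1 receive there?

12

At both X: Player 1 loses 12 − 2 = 10 by deviating; Player 2 loses 7 − 0 = 7. Product = 10·7 = 70.
At both Y: Player 1 loses 17 − 11 = 6 by deviating; Player 2 loses 16 − 12 = 4. Product = 6·4 = 24.
70 > 24, so both X is risk-dominant. Player 1's payoff there is 12.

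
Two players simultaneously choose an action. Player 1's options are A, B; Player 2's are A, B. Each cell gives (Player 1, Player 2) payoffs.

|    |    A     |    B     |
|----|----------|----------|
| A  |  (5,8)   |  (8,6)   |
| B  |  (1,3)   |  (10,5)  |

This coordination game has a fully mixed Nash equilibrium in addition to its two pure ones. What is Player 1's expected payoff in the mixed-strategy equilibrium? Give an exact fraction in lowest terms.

Player 2 mixes with probability q on A, chosen so Player 1 is indifferent: 5q + 8(1−q) = 1q + 10(1−q) gives q = 1/3.
Player 1's expected payoff (from either row, since indifferent) is 5·1/3 + 8·2/3 = 7.

7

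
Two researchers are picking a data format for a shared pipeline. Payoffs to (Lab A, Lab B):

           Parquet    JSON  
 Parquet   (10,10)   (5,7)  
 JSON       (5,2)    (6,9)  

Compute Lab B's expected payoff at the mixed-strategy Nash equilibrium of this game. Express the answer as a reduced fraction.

Lab A mixes with probability p on Parquet, chosen so Lab B is indifferent: 10p + 2(1−p) = 7p + 9(1−p) gives p = 7/10.
Lab B's expected payoff is 10·7/10 + 2·3/10 = 38/5.

38/5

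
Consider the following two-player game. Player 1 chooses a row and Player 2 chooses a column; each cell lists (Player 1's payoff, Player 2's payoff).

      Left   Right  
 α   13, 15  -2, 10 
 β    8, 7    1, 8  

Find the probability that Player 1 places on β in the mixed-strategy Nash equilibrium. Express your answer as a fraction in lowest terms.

5/6

Player 1's mix p on α must make Player 2 indifferent between Left and Right.
Player 2's payoff from Left: 15p + 7(1−p). From Right: 10p + 8(1−p).
Set equal: 5p = 1(1−p) → p = 1/6.
Probability on β is 1 − 1/6 = 5/6.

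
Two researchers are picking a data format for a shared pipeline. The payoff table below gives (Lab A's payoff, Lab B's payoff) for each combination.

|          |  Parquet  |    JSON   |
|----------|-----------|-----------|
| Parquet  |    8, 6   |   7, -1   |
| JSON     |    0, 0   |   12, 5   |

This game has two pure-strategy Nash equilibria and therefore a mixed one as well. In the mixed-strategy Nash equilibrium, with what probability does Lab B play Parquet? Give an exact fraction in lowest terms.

Lab B's mix q on Parquet must make Lab A indifferent between Parquet and JSON.
Lab A's payoff from Parquet: 8q + 7(1−q). From JSON: 0q + 12(1−q).
Set equal: 8q = 5(1−q) → q = 5/13.

5/13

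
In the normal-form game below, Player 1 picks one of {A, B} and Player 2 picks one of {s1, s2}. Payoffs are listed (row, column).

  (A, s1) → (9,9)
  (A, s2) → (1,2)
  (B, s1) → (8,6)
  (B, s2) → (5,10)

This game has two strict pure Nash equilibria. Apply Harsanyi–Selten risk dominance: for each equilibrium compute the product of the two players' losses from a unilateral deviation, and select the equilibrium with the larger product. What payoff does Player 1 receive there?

At (A, s1): Player 1 loses 9 − 8 = 1 by deviating; Player 2 loses 9 − 2 = 7. Product = 1·7 = 7.
At (B, s2): Player 1 loses 5 − 1 = 4 by deviating; Player 2 loses 10 − 6 = 4. Product = 4·4 = 16.
16 > 7, so (B, s2) is risk-dominant. Player 1's payoff there is 5.

5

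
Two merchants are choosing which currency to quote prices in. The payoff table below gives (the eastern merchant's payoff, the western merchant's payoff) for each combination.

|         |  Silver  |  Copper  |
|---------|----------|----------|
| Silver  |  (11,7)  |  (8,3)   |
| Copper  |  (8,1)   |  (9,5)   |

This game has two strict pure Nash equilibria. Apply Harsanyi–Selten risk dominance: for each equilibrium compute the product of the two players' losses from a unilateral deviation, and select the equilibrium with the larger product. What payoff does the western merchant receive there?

At both Silver: the eastern merchant loses 11 − 8 = 3 by deviating; the western merchant loses 7 − 3 = 4. Product = 3·4 = 12.
At both Copper: the eastern merchant loses 9 − 8 = 1 by deviating; the western merchant loses 5 − 1 = 4. Product = 1·4 = 4.
12 > 4, so both Silver is risk-dominant. The western merchant's payoff there is 7.

7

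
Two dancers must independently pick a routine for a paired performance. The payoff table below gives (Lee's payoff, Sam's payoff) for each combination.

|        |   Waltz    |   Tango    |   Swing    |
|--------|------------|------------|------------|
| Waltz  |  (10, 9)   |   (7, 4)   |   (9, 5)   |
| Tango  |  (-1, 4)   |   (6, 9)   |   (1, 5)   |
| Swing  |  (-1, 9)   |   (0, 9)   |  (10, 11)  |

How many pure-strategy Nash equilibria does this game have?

2

Both Waltz: Lee gets 10 (best alternative -1); Sam gets 9 (best alternative 5). Neither deviates — NE.
Both Swing: Lee gets 10 (best alternative 9); Sam gets 11 (best alternative 9). Neither deviates — NE.
Both Tango is not a NE: Lee would switch to Waltz (7 > 6).
No other cell survives both best-response checks, so there are 2 pure NE.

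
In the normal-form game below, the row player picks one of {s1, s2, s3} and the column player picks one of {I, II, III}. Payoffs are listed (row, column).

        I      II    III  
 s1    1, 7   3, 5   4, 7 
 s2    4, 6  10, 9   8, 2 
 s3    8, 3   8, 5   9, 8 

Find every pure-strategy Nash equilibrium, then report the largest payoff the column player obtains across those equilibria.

(s2, II) is a pure NE (the row player: 10 ≥ 8; the column player: 9 ≥ 6). The column player gets 9.
(s3, III) is a pure NE (the row player: 9 ≥ 8; the column player: 8 ≥ 5). The column player gets 8.
Every other cell has a profitable deviation for at least one player. Highest of {9, 8} is 9.

9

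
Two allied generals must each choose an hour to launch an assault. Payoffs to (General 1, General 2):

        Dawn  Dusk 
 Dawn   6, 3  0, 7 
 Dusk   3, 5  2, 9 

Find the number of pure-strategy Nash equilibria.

1

Both Dusk: General 1 gets 2 (best alternative 0); General 2 gets 9 (best alternative 5). Neither deviates — NE.
Both Dawn is not a NE: General 2 would switch to Dusk (7 > 3).
No other cell survives both best-response checks, so there is 1 pure NE.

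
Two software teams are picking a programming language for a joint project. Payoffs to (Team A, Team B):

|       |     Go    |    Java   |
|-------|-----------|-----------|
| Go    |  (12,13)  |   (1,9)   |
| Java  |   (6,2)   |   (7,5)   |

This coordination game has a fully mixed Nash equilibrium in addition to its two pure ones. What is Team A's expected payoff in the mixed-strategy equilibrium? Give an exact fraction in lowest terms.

Team B mixes with probability q on Go, chosen so Team A is indifferent: 12q + 1(1−q) = 6q + 7(1−q) gives q = 1/2.
Team A's expected payoff (from either row, since indifferent) is 12·1/2 + 1·1/2 = 13/2.

13/2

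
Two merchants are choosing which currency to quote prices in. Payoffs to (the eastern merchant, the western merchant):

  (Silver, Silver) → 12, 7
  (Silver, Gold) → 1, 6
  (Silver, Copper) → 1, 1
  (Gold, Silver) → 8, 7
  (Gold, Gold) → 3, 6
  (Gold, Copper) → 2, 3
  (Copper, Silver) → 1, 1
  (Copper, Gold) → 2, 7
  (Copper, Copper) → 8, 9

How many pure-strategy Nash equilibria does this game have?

2

Both Silver: the eastern merchant gets 12 (best alternative 8); the western merchant gets 7 (best alternative 6). Neither deviates — NE.
Both Copper: the eastern merchant gets 8 (best alternative 2); the western merchant gets 9 (best alternative 7). Neither deviates — NE.
Both Gold is not a NE: the western merchant would switch to Silver (7 > 6).
No other cell survives both best-response checks, so there are 2 pure NE.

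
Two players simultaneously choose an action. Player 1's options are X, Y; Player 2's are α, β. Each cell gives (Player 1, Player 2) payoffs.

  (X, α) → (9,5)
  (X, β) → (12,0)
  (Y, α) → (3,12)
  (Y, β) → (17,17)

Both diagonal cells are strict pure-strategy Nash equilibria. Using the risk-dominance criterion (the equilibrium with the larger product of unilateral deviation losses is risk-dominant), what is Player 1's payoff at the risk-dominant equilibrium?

At (X, α): Player 1 loses 9 − 3 = 6 by deviating; Player 2 loses 5 − 0 = 5. Product = 6·5 = 30.
At (Y, β): Player 1 loses 17 − 12 = 5 by deviating; Player 2 loses 17 − 12 = 5. Product = 5·5 = 25.
30 > 25, so (X, α) is risk-dominant. Player 1's payoff there is 9.

9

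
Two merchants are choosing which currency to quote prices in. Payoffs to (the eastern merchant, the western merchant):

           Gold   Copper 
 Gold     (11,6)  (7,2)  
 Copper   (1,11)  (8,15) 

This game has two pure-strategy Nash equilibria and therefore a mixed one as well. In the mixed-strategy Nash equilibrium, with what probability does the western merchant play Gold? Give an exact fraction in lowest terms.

The western merchant's mix q on Gold must make the eastern merchant indifferent between Gold and Copper.
The eastern merchant's payoff from Gold: 11q + 7(1−q). From Copper: 1q + 8(1−q).
Set equal: 10q = 1(1−q) → q = 1/11.

1/11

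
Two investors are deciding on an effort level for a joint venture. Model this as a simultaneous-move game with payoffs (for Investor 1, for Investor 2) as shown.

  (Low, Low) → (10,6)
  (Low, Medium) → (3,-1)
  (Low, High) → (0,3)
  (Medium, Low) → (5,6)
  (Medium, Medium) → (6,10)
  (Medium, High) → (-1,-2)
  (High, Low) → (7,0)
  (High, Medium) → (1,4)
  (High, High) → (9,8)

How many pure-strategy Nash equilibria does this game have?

3

Both Low: Investor 1 gets 10 (best alternative 7); Investor 2 gets 6 (best alternative 3). Neither deviates — NE.
Both Medium: Investor 1 gets 6 (best alternative 3); Investor 2 gets 10 (best alternative 6). Neither deviates — NE.
Both High: Investor 1 gets 9 (best alternative 0); Investor 2 gets 8 (best alternative 4). Neither deviates — NE.
(Low, Medium) is not a NE: Investor 1 would switch to Medium (6 > 3).
No other cell survives both best-response checks, so there are 3 pure NE.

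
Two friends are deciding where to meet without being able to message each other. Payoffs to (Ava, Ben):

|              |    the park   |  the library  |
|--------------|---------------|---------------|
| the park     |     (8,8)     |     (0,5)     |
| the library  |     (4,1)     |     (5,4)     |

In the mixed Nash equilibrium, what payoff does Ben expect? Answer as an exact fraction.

Ava mixes with probability p on the park, chosen so Ben is indifferent: 8p + 1(1−p) = 5p + 4(1−p) gives p = 1/2.
Ben's expected payoff is 8·1/2 + 1·1/2 = 9/2.

9/2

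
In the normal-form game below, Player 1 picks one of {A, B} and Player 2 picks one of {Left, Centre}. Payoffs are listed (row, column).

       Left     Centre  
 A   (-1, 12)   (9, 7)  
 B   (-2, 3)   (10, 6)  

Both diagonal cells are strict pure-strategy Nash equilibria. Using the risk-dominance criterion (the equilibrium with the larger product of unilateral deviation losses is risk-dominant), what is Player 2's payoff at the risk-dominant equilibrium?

At (A, Left): Player 1 loses -1 − (-2) = 1 by deviating; Player 2 loses 12 − 7 = 5. Product = 1·5 = 5.
At (B, Centre): Player 1 loses 10 − 9 = 1 by deviating; Player 2 loses 6 − 3 = 3. Product = 1·3 = 3.
5 > 3, so (A, Left) is risk-dominant. Player 2's payoff there is 12.

12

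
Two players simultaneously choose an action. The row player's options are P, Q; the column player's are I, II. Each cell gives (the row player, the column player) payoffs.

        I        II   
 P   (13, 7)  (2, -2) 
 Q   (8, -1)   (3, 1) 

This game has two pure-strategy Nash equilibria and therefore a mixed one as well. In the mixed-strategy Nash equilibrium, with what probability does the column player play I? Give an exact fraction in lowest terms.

The column player's mix q on I must make the row player indifferent between P and Q.
The row player's payoff from P: 13q + 2(1−q). From Q: 8q + 3(1−q).
Set equal: 5q = 1(1−q) → q = 1/6.

1/6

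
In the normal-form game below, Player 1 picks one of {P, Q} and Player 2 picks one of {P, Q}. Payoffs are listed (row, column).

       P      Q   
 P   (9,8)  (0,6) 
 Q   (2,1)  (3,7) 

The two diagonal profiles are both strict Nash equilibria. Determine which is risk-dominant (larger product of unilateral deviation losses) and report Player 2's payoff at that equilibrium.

At both P: Player 1 loses 9 − 2 = 7 by deviating; Player 2 loses 8 − 6 = 2. Product = 7·2 = 14.
At both Q: Player 1 loses 3 − 0 = 3 by deviating; Player 2 loses 7 − 1 = 6. Product = 3·6 = 18.
18 > 14, so both Q is risk-dominant. Player 2's payoff there is 7.

7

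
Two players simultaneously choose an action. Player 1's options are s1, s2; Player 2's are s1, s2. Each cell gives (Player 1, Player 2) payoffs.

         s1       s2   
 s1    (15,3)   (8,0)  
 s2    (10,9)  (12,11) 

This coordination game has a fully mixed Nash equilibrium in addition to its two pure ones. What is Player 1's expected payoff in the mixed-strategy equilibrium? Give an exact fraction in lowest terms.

100/9

Player 2 mixes with probability q on s1, chosen so Player 1 is indifferent: 15q + 8(1−q) = 10q + 12(1−q) gives q = 4/9.
Player 1's expected payoff (from either row, since indifferent) is 15·4/9 + 8·5/9 = 100/9.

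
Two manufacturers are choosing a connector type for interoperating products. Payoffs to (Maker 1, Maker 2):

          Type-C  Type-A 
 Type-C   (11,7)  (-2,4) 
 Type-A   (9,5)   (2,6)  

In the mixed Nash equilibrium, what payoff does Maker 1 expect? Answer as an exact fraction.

20/3

Maker 2 mixes with probability q on Type-C, chosen so Maker 1 is indifferent: 11q + (-2)(1−q) = 9q + 2(1−q) gives q = 2/3.
Maker 1's expected payoff (from either row, since indifferent) is 11·2/3 + (-2)·1/3 = 20/3.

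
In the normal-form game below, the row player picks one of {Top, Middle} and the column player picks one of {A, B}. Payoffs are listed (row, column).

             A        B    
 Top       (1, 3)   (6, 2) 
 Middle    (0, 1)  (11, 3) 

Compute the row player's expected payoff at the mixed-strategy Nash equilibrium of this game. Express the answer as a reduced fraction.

11/6

The column player mixes with probability q on A, chosen so the row player is indifferent: 1q + 6(1−q) = 0q + 11(1−q) gives q = 5/6.
The row player's expected payoff (from either row, since indifferent) is 1·5/6 + 6·1/6 = 11/6.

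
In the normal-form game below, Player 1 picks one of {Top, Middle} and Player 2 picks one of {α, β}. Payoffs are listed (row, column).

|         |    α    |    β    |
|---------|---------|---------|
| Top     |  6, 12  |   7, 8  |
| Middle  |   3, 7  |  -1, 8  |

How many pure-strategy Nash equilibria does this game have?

1

(Top, α): Player 1 gets 6 (best alternative 3); Player 2 gets 12 (best alternative 8). Neither deviates — NE.
(Middle, β) is not a NE: Player 1 would switch to Top (7 > -1).
No other cell survives both best-response checks, so there is 1 pure NE.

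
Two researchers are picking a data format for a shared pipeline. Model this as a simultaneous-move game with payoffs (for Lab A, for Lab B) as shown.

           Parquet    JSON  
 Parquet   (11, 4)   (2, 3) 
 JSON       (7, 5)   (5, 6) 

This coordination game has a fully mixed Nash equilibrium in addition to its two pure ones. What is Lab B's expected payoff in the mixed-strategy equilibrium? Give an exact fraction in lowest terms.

Lab A mixes with probability p on Parquet, chosen so Lab B is indifferent: 4p + 5(1−p) = 3p + 6(1−p) gives p = 1/2.
Lab B's expected payoff is 4·1/2 + 5·1/2 = 9/2.

9/2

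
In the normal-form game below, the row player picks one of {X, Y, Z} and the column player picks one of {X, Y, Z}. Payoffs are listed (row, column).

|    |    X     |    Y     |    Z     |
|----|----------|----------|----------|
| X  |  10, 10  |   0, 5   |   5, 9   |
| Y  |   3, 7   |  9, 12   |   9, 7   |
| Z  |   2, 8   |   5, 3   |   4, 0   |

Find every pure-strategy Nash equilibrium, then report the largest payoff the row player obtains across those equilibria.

Both X is a pure NE (the row player: 10 ≥ 3; the column player: 10 ≥ 9). The row player gets 10.
Both Y is a pure NE (the row player: 9 ≥ 5; the column player: 12 ≥ 7). The row player gets 9.
Every other cell has a profitable deviation for at least one player. Highest of {10, 9} is 10.

10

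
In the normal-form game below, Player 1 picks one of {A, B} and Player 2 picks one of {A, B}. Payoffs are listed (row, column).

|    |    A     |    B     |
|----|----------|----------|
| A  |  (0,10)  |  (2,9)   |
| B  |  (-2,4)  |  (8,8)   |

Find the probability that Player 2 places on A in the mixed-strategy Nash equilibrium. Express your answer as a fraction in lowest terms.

Player 2's mix q on A must make Player 1 indifferent between A and B.
Player 1's payoff from A: 0q + 2(1−q). From B: (-2)q + 8(1−q).
Set equal: 2q = 6(1−q) → q = 6/8 = 3/4.

3/4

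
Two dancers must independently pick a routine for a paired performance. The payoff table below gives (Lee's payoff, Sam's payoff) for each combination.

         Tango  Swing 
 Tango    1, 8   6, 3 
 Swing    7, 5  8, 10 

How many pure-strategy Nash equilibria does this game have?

Both Swing: Lee gets 8 (best alternative 6); Sam gets 10 (best alternative 5). Neither deviates — NE.
Both Tango is not a NE: Lee would switch to Swing (7 > 1).
No other cell survives both best-response checks, so there is 1 pure NE.

1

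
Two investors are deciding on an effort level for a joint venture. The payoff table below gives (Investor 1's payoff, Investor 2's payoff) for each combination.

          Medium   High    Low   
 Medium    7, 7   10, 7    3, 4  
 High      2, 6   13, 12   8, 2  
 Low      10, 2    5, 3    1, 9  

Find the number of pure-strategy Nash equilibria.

1

Both High: Investor 1 gets 13 (best alternative 10); Investor 2 gets 12 (best alternative 6). Neither deviates — NE.
Both Medium is not a NE: Investor 1 would switch to Low (10 > 7).
No other cell survives both best-response checks, so there is 1 pure NE.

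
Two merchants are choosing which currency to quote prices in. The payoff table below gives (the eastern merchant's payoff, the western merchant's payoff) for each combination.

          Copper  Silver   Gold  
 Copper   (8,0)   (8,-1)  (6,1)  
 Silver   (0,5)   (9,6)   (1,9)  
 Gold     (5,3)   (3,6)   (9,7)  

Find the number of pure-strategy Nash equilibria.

Both Gold: the eastern merchant gets 9 (best alternative 6); the western merchant gets 7 (best alternative 6). Neither deviates — NE.
Both Copper is not a NE: the western merchant would switch to Gold (1 > 0).
No other cell survives both best-response checks, so there is 1 pure NE.

1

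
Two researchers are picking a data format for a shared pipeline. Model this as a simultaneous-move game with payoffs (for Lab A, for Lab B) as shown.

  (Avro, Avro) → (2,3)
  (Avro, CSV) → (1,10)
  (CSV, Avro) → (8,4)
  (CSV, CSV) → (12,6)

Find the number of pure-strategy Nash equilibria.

Both CSV: Lab A gets 12 (best alternative 1); Lab B gets 6 (best alternative 4). Neither deviates — NE.
Both Avro is not a NE: Lab A would switch to CSV (8 > 2).
No other cell survives both best-response checks, so there is 1 pure NE.

1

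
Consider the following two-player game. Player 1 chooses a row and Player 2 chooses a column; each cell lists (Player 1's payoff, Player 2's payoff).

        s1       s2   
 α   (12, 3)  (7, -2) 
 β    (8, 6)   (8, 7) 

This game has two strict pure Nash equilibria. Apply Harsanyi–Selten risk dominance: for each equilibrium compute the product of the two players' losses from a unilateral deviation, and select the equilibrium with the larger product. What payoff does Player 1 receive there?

12

At (α, s1): Player 1 loses 12 − 8 = 4 by deviating; Player 2 loses 3 − (-2) = 5. Product = 4·5 = 20.
At (β, s2): Player 1 loses 8 − 7 = 1 by deviating; Player 2 loses 7 − 6 = 1. Product = 1·1 = 1.
20 > 1, so (α, s1) is risk-dominant. Player 1's payoff there is 12.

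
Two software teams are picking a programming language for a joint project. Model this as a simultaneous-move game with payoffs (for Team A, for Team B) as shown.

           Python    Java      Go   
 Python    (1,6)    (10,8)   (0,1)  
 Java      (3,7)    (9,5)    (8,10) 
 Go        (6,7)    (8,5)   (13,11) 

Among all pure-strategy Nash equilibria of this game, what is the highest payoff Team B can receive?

(Python, Java) is a pure NE (Team A: 10 ≥ 9; Team B: 8 ≥ 6). Team B gets 8.
Both Go is a pure NE (Team A: 13 ≥ 8; Team B: 11 ≥ 7). Team B gets 11.
Every other cell has a profitable deviation for at least one player. Highest of {8, 11} is 11.

11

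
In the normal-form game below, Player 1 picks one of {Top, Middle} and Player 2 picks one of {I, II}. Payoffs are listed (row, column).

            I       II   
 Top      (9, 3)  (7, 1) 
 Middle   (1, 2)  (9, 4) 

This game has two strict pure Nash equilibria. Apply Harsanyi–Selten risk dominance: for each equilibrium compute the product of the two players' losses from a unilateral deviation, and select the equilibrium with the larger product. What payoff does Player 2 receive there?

3

At (Top, I): Player 1 loses 9 − 1 = 8 by deviating; Player 2 loses 3 − 1 = 2. Product = 8·2 = 16.
At (Middle, II): Player 1 loses 9 − 7 = 2 by deviating; Player 2 loses 4 − 2 = 2. Product = 2·2 = 4.
16 > 4, so (Top, I) is risk-dominant. Player 2's payoff there is 3.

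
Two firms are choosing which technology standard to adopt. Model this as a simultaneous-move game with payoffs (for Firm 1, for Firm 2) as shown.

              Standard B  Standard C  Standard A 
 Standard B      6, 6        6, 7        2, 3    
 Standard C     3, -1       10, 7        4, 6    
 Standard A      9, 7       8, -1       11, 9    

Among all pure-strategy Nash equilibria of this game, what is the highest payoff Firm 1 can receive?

11

Both Standard C is a pure NE (Firm 1: 10 ≥ 8; Firm 2: 7 ≥ 6). Firm 1 gets 10.
Both Standard A is a pure NE (Firm 1: 11 ≥ 4; Firm 2: 9 ≥ 7). Firm 1 gets 11.
Every other cell has a profitable deviation for at least one player. Highest of {10, 11} is 11.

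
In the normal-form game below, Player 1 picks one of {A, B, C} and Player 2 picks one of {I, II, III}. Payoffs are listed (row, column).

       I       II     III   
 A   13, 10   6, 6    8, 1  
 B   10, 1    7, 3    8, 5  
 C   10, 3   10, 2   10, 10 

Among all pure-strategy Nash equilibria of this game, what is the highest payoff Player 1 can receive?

(A, I) is a pure NE (Player 1: 13 ≥ 10; Player 2: 10 ≥ 6). Player 1 gets 13.
(C, III) is a pure NE (Player 1: 10 ≥ 8; Player 2: 10 ≥ 3). Player 1 gets 10.
Every other cell has a profitable deviation for at least one player. Highest of {13, 10} is 13.

13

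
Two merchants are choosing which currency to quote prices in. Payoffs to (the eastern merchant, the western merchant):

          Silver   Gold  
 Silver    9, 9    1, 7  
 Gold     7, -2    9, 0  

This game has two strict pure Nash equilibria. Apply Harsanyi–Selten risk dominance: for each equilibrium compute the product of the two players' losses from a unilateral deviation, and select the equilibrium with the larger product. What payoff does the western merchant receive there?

At both Silver: the eastern merchant loses 9 − 7 = 2 by deviating; the western merchant loses 9 − 7 = 2. Product = 2·2 = 4.
At both Gold: the eastern merchant loses 9 − 1 = 8 by deviating; the western merchant loses 0 − (-2) = 2. Product = 8·2 = 16.
16 > 4, so both Gold is risk-dominant. The western merchant's payoff there is 0.

0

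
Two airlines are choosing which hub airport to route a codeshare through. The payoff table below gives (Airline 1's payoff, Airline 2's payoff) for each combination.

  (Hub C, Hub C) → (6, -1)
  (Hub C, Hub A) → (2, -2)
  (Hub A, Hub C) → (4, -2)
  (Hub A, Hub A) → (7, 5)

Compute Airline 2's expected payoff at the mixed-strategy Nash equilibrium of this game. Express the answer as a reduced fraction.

-9/8

Airline 1 mixes with probability p on Hub C, chosen so Airline 2 is indifferent: (-1)p + (-2)(1−p) = (-2)p + 5(1−p) gives p = 7/8.
Airline 2's expected payoff is (-1)·7/8 + (-2)·1/8 = -9/8.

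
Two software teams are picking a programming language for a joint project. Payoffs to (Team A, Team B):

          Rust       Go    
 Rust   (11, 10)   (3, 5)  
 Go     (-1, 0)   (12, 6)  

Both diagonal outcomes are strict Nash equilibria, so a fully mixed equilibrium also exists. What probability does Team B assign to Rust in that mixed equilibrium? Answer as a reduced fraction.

3/7

Team B's mix q on Rust must make Team A indifferent between Rust and Go.
Team A's payoff from Rust: 11q + 3(1−q). From Go: (-1)q + 12(1−q).
Set equal: 12q = 9(1−q) → q = 9/21 = 3/7.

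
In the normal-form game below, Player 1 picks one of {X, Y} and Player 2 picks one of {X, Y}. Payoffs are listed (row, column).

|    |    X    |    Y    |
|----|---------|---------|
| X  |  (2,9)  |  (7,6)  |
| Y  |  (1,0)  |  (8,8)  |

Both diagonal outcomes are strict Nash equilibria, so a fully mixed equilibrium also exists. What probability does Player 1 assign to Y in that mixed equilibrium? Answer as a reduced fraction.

Player 1's mix p on X must make Player 2 indifferent between X and Y.
Player 2's payoff from X: 9p + 0(1−p). From Y: 6p + 8(1−p).
Set equal: 3p = 8(1−p) → p = 8/11.
Probability on Y is 1 − 8/11 = 3/11.

3/11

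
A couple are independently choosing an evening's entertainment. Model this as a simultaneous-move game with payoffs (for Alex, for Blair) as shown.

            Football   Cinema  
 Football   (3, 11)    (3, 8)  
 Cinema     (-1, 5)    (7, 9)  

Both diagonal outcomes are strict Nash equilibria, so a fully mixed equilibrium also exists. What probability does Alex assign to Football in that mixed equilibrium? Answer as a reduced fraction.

Alex's mix p on Football must make Blair indifferent between Football and Cinema.
Blair's payoff from Football: 11p + 5(1−p). From Cinema: 8p + 9(1−p).
Set equal: 3p = 4(1−p) → p = 4/7.

4/7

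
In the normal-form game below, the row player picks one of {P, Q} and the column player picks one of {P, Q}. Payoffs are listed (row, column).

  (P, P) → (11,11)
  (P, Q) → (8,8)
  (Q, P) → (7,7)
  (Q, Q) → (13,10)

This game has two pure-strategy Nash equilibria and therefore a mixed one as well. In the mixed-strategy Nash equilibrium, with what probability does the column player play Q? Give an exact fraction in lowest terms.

The column player's mix q on P must make the row player indifferent between P and Q.
The row player's payoff from P: 11q + 8(1−q). From Q: 7q + 13(1−q).
Set equal: 4q = 5(1−q) → q = 5/9.
Probability on Q is 1 − 5/9 = 4/9.

4/9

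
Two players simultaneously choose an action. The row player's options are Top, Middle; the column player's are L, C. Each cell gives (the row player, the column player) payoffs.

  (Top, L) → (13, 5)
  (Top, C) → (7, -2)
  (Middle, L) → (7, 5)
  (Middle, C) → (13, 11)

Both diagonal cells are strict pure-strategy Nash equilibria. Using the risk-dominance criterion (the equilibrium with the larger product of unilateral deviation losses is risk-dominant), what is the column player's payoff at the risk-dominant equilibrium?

At (Top, L): the row player loses 13 − 7 = 6 by deviating; the column player loses 5 − (-2) = 7. Product = 6·7 = 42.
At (Middle, C): the row player loses 13 − 7 = 6 by deviating; the column player loses 11 − 5 = 6. Product = 6·6 = 36.
42 > 36, so (Top, L) is risk-dominant. The column player's payoff there is 5.

5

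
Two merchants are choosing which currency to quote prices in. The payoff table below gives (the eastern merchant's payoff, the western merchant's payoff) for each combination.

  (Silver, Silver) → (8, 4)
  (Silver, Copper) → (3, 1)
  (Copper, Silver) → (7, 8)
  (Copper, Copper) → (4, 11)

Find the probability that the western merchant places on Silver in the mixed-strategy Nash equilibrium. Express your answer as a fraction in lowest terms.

1/2

The western merchant's mix q on Silver must make the eastern merchant indifferent between Silver and Copper.
The eastern merchant's payoff from Silver: 8q + 3(1−q). From Copper: 7q + 4(1−q).
Set equal: 1q = 1(1−q) → q = 1/2.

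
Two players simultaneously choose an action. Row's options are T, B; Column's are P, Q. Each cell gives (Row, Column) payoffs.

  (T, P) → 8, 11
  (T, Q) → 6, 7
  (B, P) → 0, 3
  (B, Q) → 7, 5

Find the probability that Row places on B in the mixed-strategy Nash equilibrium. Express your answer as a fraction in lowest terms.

Row's mix p on T must make Column indifferent between P and Q.
Column's payoff from P: 11p + 3(1−p). From Q: 7p + 5(1−p).
Set equal: 4p = 2(1−p) → p = 2/6 = 1/3.
Probability on B is 1 − 1/3 = 2/3.

2/3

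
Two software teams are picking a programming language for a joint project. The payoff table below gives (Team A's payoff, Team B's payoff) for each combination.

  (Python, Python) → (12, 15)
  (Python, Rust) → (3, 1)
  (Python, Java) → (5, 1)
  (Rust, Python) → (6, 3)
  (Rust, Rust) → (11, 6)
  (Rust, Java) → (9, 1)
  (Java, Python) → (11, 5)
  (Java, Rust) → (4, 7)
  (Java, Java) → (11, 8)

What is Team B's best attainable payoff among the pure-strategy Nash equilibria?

15

Both Python is a pure NE (Team A: 12 ≥ 11; Team B: 15 ≥ 1). Team B gets 15.
Both Rust is a pure NE (Team A: 11 ≥ 4; Team B: 6 ≥ 3). Team B gets 6.
Both Java is a pure NE (Team A: 11 ≥ 9; Team B: 8 ≥ 7). Team B gets 8.
Every other cell has a profitable deviation for at least one player. Highest of {15, 6, 8} is 15.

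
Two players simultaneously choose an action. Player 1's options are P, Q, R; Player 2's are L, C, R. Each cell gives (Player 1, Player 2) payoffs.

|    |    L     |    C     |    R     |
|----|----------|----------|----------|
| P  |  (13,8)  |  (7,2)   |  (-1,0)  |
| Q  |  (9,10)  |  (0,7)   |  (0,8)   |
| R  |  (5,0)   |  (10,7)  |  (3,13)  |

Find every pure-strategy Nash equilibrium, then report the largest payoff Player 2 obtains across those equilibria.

13

(P, L) is a pure NE (Player 1: 13 ≥ 9; Player 2: 8 ≥ 2). Player 2 gets 8.
(R, R) is a pure NE (Player 1: 3 ≥ 0; Player 2: 13 ≥ 7). Player 2 gets 13.
Every other cell has a profitable deviation for at least one player. Highest of {8, 13} is 13.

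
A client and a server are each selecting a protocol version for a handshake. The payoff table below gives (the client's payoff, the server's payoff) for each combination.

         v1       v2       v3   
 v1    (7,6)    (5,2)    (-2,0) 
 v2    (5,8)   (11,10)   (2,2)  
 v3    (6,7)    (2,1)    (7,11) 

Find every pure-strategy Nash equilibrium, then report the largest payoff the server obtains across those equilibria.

Both v1 is a pure NE (the client: 7 ≥ 6; the server: 6 ≥ 2). The server gets 6.
Both v2 is a pure NE (the client: 11 ≥ 5; the server: 10 ≥ 8). The server gets 10.
Both v3 is a pure NE (the client: 7 ≥ 2; the server: 11 ≥ 7). The server gets 11.
Every other cell has a profitable deviation for at least one player. Highest of {6, 10, 11} is 11.

11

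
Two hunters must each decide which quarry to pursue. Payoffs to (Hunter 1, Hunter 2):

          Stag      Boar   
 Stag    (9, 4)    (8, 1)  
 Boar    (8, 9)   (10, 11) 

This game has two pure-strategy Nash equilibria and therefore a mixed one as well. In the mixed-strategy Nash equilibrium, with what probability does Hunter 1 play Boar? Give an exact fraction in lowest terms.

Hunter 1's mix p on Stag must make Hunter 2 indifferent between Stag and Boar.
Hunter 2's payoff from Stag: 4p + 9(1−p). From Boar: 1p + 11(1−p).
Set equal: 3p = 2(1−p) → p = 2/5.
Probability on Boar is 1 − 2/5 = 3/5.

3/5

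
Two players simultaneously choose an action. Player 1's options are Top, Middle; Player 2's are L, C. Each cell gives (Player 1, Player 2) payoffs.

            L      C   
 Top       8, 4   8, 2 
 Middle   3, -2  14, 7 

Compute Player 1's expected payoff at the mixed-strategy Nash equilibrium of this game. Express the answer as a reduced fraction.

8

Player 2 mixes with probability q on L, chosen so Player 1 is indifferent: 8q + 8(1−q) = 3q + 14(1−q) gives q = 6/11.
Player 1's expected payoff (from either row, since indifferent) is 8·6/11 + 8·5/11 = 8.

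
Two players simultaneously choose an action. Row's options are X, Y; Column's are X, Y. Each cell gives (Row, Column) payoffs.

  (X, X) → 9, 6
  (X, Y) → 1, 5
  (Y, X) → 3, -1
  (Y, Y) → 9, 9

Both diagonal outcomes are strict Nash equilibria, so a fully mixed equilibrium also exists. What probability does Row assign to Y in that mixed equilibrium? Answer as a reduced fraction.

Row's mix p on X must make Column indifferent between X and Y.
Column's payoff from X: 6p + (-1)(1−p). From Y: 5p + 9(1−p).
Set equal: 1p = 10(1−p) → p = 10/11.
Probability on Y is 1 − 10/11 = 1/11.

1/11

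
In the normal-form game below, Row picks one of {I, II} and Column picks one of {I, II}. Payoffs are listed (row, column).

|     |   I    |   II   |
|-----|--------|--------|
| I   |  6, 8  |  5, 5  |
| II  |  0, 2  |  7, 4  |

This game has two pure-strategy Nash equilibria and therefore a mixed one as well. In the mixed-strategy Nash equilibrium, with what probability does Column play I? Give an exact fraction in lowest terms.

Column's mix q on I must make Row indifferent between I and II.
Row's payoff from I: 6q + 5(1−q). From II: 0q + 7(1−q).
Set equal: 6q = 2(1−q) → q = 2/8 = 1/4.

1/4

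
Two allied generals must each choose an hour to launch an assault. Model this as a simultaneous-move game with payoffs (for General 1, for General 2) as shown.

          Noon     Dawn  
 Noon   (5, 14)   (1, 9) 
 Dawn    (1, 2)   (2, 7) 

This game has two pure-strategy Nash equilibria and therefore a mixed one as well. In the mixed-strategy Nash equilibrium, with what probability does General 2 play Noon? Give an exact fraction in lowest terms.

1/5

General 2's mix q on Noon must make General 1 indifferent between Noon and Dawn.
General 1's payoff from Noon: 5q + 1(1−q). From Dawn: 1q + 2(1−q).
Set equal: 4q = 1(1−q) → q = 1/5.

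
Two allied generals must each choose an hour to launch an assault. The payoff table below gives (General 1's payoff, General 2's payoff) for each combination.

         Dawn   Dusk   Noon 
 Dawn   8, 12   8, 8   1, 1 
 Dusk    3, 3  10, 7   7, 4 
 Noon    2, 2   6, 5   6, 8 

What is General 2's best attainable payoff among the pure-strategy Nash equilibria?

12

Both Dawn is a pure NE (General 1: 8 ≥ 3; General 2: 12 ≥ 8). General 2 gets 12.
Both Dusk is a pure NE (General 1: 10 ≥ 8; General 2: 7 ≥ 4). General 2 gets 7.
Every other cell has a profitable deviation for at least one player. Highest of {12, 7} is 12.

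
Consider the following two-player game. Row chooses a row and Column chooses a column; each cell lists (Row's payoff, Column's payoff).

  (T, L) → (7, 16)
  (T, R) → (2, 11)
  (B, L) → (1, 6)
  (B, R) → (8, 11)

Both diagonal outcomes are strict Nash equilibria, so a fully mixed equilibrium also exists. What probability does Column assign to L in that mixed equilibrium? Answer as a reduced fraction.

1/2

Column's mix q on L must make Row indifferent between T and B.
Row's payoff from T: 7q + 2(1−q). From B: 1q + 8(1−q).
Set equal: 6q = 6(1−q) → q = 6/12 = 1/2.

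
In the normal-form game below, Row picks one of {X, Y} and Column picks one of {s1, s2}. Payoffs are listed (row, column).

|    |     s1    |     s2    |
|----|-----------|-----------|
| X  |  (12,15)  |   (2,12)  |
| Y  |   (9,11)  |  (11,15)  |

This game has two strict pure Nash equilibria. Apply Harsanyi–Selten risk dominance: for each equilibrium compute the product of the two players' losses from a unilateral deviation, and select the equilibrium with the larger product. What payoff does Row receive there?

11

At (X, s1): Row loses 12 − 9 = 3 by deviating; Column loses 15 − 12 = 3. Product = 3·3 = 9.
At (Y, s2): Row loses 11 − 2 = 9 by deviating; Column loses 15 − 11 = 4. Product = 9·4 = 36.
36 > 9, so (Y, s2) is risk-dominant. Row's payoff there is 11.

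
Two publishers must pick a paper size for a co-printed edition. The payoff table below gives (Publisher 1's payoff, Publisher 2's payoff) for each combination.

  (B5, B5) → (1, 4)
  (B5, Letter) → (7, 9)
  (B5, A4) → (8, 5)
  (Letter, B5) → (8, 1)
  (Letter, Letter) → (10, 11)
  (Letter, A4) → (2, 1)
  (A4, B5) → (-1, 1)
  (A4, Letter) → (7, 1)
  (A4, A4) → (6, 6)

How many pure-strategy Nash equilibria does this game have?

1

Both Letter: Publisher 1 gets 10 (best alternative 7); Publisher 2 gets 11 (best alternative 1). Neither deviates — NE.
Both B5 is not a NE: Publisher 1 would switch to Letter (8 > 1).
No other cell survives both best-response checks, so there is 1 pure NE.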